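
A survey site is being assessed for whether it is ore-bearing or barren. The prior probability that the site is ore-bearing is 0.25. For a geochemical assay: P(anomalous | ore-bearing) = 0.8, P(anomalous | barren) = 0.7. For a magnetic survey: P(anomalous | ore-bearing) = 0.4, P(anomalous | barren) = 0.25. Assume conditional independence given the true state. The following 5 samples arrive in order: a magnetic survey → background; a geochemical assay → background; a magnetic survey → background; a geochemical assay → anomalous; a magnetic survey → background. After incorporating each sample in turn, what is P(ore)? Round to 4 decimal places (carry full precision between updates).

After a magnetic survey='background': P(ore) = 0.6·0.2500 / (0.6·0.2500 + 0.75·0.7500) ≈ 0.2105
After a geochemical assay='background': P(ore) = 0.2·0.2105 / (0.2·0.2105 + 0.3·0.7895) ≈ 0.1509
After a magnetic survey='background': P(ore) = 0.6·0.1509 / (0.6·0.1509 + 0.75·0.8491) ≈ 0.1245
After a geochemical assay='anomalous': P(ore) = 0.8·0.1245 / (0.8·0.1245 + 0.7·0.8755) ≈ 0.1398
After a magnetic survey='background': P(ore) = 0.6·0.1398 / (0.6·0.1398 + 0.75·0.8602) ≈ 0.1151

0.1151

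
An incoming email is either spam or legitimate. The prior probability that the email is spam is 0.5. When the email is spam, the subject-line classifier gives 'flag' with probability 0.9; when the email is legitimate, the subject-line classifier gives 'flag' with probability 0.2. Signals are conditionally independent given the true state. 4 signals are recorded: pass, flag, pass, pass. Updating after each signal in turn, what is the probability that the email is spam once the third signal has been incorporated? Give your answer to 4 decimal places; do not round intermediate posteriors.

Apply Bayes' rule sequentially, carrying P(spam) forward.
After 'pass': P(spam) = 0.1·0.5000 / (0.1·0.5000 + 0.8·0.5000) ≈ 0.1111
After 'flag': P(spam) = 0.9·0.1111 / (0.9·0.1111 + 0.2·0.8889) ≈ 0.3600
After 'pass': P(spam) = 0.1·0.3600 / (0.1·0.3600 + 0.8·0.6400) ≈ 0.0657

0.0657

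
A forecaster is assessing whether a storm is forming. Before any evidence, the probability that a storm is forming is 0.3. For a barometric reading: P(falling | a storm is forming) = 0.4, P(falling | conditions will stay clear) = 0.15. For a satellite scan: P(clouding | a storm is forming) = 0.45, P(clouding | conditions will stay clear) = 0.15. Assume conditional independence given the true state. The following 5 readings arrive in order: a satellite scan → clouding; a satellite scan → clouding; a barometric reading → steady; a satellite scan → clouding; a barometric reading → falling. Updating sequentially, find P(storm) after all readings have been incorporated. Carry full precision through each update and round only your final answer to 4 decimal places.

After a satellite scan='clouding': P(storm) = 0.45·0.3000 / (0.45·0.3000 + 0.15·0.7000) ≈ 0.5625
After a satellite scan='clouding': P(storm) = 0.45·0.5625 / (0.45·0.5625 + 0.15·0.4375) ≈ 0.7941
After a barometric reading='steady': P(storm) = 0.6·0.7941 / (0.6·0.7941 + 0.85·0.2059) ≈ 0.7314
After a satellite scan='clouding': P(storm) = 0.45·0.7314 / (0.45·0.7314 + 0.15·0.2686) ≈ 0.8909
After a barometric reading='falling': P(storm) = 0.4·0.8909 / (0.4·0.8909 + 0.15·0.1091) ≈ 0.9561

0.9561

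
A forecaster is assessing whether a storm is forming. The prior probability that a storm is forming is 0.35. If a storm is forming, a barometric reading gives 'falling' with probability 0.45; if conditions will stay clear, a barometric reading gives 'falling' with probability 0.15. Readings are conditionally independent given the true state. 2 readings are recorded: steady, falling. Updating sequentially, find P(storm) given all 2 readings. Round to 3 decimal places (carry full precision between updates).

After 'steady': P(storm) = 0.55·0.3500 / (0.55·0.3500 + 0.85·0.6500) ≈ 0.2584
After 'falling': P(storm) = 0.45·0.2584 / (0.45·0.2584 + 0.15·0.7416) ≈ 0.5111

0.511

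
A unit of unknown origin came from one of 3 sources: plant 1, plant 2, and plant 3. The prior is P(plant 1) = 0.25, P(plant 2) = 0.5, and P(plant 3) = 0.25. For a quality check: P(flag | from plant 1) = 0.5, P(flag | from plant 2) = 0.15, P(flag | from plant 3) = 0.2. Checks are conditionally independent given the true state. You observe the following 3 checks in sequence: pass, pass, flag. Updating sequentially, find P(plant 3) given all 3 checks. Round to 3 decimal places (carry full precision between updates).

0.272

After 'pass': normaliser = 0.5·0.2500 + 0.85·0.5000 + 0.8·0.2500; P(plant 1) ≈ 0.1667, P(plant 2) ≈ 0.5667, P(plant 3) ≈ 0.2667
After 'pass': normaliser = 0.5·0.1667 + 0.85·0.5667 + 0.8·0.2667; P(plant 1) ≈ 0.1071, P(plant 2) ≈ 0.6188, P(plant 3) ≈ 0.2741
After 'flag': normaliser = 0.5·0.1071 + 0.15·0.6188 + 0.2·0.2741; P(plant 1) ≈ 0.2661, P(plant 2) ≈ 0.4614, P(plant 3) ≈ 0.2725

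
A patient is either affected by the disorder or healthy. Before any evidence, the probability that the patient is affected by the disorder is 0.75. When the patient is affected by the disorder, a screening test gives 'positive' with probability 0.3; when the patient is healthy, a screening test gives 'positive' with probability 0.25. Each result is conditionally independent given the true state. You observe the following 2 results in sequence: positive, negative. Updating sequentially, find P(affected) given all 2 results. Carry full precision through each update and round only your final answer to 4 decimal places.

After 'positive': P(affected) = 0.3·0.7500 / (0.3·0.7500 + 0.25·0.2500) ≈ 0.7826
After 'negative': P(affected) = 0.7·0.7826 / (0.7·0.7826 + 0.75·0.2174) ≈ 0.7706

0.7706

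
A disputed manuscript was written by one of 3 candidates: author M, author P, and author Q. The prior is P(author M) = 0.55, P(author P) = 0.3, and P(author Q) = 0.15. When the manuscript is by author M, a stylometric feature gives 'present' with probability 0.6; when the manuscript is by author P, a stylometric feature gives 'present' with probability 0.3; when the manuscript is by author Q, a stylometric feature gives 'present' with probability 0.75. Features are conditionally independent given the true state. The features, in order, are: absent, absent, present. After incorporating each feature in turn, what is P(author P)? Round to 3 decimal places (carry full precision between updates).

After 'absent': normaliser = 0.4·0.5500 + 0.7·0.3000 + 0.25·0.1500; P(author M) ≈ 0.4706, P(author P) ≈ 0.4492, P(author Q) ≈ 0.0802
After 'absent': normaliser = 0.4·0.4706 + 0.7·0.4492 + 0.25·0.0802; P(author M) ≈ 0.3601, P(author P) ≈ 0.6015, P(author Q) ≈ 0.0384
After 'present': normaliser = 0.6·0.3601 + 0.3·0.6015 + 0.75·0.0384; P(author M) ≈ 0.5080, P(author P) ≈ 0.4243, P(author Q) ≈ 0.0677

0.424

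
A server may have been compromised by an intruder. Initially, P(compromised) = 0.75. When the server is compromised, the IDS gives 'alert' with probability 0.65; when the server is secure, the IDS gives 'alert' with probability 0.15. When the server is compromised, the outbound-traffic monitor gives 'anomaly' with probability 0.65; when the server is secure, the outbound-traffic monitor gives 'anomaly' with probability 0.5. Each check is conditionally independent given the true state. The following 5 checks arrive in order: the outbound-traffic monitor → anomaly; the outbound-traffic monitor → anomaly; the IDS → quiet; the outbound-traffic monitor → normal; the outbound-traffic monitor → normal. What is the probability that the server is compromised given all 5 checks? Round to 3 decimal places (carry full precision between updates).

0.506

After the outbound-traffic monitor='anomaly': P(compromised) = 0.65·0.7500 / (0.65·0.7500 + 0.5·0.2500) ≈ 0.7959
After the outbound-traffic monitor='anomaly': P(compromised) = 0.65·0.7959 / (0.65·0.7959 + 0.5·0.2041) ≈ 0.8353
After the IDS='quiet': P(compromised) = 0.35·0.8353 / (0.35·0.8353 + 0.85·0.1647) ≈ 0.6761
After the outbound-traffic monitor='normal': P(compromised) = 0.35·0.6761 / (0.35·0.6761 + 0.5·0.3239) ≈ 0.5937
After the outbound-traffic monitor='normal': P(compromised) = 0.35·0.5937 / (0.35·0.5937 + 0.5·0.4063) ≈ 0.5057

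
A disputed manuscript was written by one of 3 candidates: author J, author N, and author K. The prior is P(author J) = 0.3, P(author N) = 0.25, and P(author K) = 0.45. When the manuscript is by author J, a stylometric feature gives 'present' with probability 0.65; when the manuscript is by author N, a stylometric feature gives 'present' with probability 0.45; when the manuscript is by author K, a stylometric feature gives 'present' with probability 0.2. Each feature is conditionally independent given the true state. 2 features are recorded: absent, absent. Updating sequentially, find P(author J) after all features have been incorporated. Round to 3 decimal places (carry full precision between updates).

Apply Bayes' rule sequentially, carrying P(author J) forward.
After 'absent': normaliser = 0.35·0.3000 + 0.55·0.2500 + 0.8·0.4500; P(author J) ≈ 0.1743, P(author N) ≈ 0.2282, P(author K) ≈ 0.5975
After 'absent': normaliser = 0.35·0.1743 + 0.55·0.2282 + 0.8·0.5975; P(author J) ≈ 0.0918, P(author N) ≈ 0.1889, P(author K) ≈ 0.7193

0.092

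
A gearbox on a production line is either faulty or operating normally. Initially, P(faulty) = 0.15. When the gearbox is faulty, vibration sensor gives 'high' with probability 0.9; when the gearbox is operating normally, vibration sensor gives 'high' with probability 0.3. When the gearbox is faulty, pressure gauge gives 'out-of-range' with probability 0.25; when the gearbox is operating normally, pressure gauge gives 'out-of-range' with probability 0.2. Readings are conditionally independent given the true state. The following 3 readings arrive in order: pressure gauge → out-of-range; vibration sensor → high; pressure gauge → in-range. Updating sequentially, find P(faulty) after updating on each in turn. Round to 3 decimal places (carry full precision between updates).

After pressure gauge='out-of-range': P(faulty) = 0.25·0.1500 / (0.25·0.1500 + 0.2·0.8500) ≈ 0.1807
After vibration sensor='high': P(faulty) = 0.9·0.1807 / (0.9·0.1807 + 0.3·0.8193) ≈ 0.3982
After pressure gauge='in-range': P(faulty) = 0.75·0.3982 / (0.75·0.3982 + 0.8·0.6018) ≈ 0.3829

0.383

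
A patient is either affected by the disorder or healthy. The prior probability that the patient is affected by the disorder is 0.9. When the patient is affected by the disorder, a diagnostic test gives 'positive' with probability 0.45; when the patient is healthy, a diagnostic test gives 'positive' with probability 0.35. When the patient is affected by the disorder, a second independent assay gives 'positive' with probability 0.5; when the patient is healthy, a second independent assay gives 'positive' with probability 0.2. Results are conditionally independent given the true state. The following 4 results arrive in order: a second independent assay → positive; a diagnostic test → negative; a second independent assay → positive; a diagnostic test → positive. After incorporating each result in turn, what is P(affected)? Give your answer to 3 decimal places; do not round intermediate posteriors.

After a second independent assay='positive': P(affected) = 0.5·0.9000 / (0.5·0.9000 + 0.2·0.1000) ≈ 0.9574
After a diagnostic test='negative': P(affected) = 0.55·0.9574 / (0.55·0.9574 + 0.65·0.0426) ≈ 0.9501
After a second independent assay='positive': P(affected) = 0.5·0.9501 / (0.5·0.9501 + 0.2·0.0499) ≈ 0.9794
After a diagnostic test='positive': P(affected) = 0.45·0.9794 / (0.45·0.9794 + 0.35·0.0206) ≈ 0.9839

0.984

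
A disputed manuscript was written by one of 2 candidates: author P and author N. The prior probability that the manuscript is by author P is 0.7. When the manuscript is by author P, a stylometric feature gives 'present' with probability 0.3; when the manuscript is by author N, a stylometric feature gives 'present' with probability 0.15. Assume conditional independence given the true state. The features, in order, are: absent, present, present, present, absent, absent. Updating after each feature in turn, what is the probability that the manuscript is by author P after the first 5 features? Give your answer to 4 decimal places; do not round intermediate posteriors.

After 'absent': P(author P) = 0.7·0.7000 / (0.7·0.7000 + 0.85·0.3000) ≈ 0.6577
After 'present': P(author P) = 0.3·0.6577 / (0.3·0.6577 + 0.15·0.3423) ≈ 0.7935
After 'present': P(author P) = 0.3·0.7935 / (0.3·0.7935 + 0.15·0.2065) ≈ 0.8849
After 'present': P(author P) = 0.3·0.8849 / (0.3·0.8849 + 0.15·0.1151) ≈ 0.9389
After 'absent': P(author P) = 0.7·0.9389 / (0.7·0.9389 + 0.85·0.0611) ≈ 0.9268

0.9268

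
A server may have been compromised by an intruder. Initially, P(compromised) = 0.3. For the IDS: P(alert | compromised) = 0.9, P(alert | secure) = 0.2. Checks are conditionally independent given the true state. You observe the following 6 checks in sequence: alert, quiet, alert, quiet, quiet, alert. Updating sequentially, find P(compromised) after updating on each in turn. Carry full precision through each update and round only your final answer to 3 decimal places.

After 'alert': P(compromised) = 0.9·0.3000 / (0.9·0.3000 + 0.2·0.7000) ≈ 0.6585
After 'quiet': P(compromised) = 0.1·0.6585 / (0.1·0.6585 + 0.8·0.3415) ≈ 0.1942
After 'alert': P(compromised) = 0.9·0.1942 / (0.9·0.1942 + 0.2·0.8058) ≈ 0.5203
After 'quiet': P(compromised) = 0.1·0.5203 / (0.1·0.5203 + 0.8·0.4797) ≈ 0.1194
After 'quiet': P(compromised) = 0.1·0.1194 / (0.1·0.1194 + 0.8·0.8806) ≈ 0.0167
After 'alert': P(compromised) = 0.9·0.0167 / (0.9·0.0167 + 0.2·0.9833) ≈ 0.0709

0.071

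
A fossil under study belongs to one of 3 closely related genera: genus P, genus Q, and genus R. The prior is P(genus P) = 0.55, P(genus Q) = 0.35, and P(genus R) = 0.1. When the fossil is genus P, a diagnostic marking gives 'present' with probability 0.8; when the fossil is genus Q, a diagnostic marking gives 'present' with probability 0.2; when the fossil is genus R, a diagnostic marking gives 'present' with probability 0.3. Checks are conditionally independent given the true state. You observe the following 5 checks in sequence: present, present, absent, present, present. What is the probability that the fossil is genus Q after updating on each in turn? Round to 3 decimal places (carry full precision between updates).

0.010

After 'present': normaliser = 0.8·0.5500 + 0.2·0.3500 + 0.3·0.1000; P(genus P) ≈ 0.8148, P(genus Q) ≈ 0.1296, P(genus R) ≈ 0.0556
After 'present': normaliser = 0.8·0.8148 + 0.2·0.1296 + 0.3·0.0556; P(genus P) ≈ 0.9387, P(genus Q) ≈ 0.0373, P(genus R) ≈ 0.0240
After 'absent': normaliser = 0.2·0.9387 + 0.8·0.0373 + 0.7·0.0240; P(genus P) ≈ 0.8009, P(genus Q) ≈ 0.1274, P(genus R) ≈ 0.0717
After 'present': normaliser = 0.8·0.8009 + 0.2·0.1274 + 0.3·0.0717; P(genus P) ≈ 0.9317, P(genus Q) ≈ 0.0371, P(genus R) ≈ 0.0313
After 'present': normaliser = 0.8·0.9317 + 0.2·0.0371 + 0.3·0.0313; P(genus P) ≈ 0.9780, P(genus Q) ≈ 0.0097, P(genus R) ≈ 0.0123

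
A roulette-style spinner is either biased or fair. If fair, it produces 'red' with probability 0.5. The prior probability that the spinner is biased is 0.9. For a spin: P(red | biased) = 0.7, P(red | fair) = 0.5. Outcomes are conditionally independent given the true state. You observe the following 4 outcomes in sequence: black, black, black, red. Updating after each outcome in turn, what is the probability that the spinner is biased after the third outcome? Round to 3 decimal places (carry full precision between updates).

After 'black': P(biased) = 0.3·0.9000 / (0.3·0.9000 + 0.5·0.1000) ≈ 0.8438
After 'black': P(biased) = 0.3·0.8438 / (0.3·0.8438 + 0.5·0.1562) ≈ 0.7642
After 'black': P(biased) = 0.3·0.7642 / (0.3·0.7642 + 0.5·0.2358) ≈ 0.6603

0.660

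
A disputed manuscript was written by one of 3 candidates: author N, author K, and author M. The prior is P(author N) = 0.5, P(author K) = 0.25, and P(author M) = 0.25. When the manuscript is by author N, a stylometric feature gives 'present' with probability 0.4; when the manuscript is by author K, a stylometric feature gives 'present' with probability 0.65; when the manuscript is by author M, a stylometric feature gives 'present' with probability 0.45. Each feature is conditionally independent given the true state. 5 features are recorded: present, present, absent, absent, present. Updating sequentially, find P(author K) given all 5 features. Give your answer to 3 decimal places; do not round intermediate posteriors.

0.314

Each posterior becomes the prior for the next update.
After 'present': normaliser = 0.4·0.5000 + 0.65·0.2500 + 0.45·0.2500; P(author N) ≈ 0.4211, P(author K) ≈ 0.3421, P(author M) ≈ 0.2368
After 'present': normaliser = 0.4·0.4211 + 0.65·0.3421 + 0.45·0.2368; P(author N) ≈ 0.3386, P(author K) ≈ 0.4471, P(author M) ≈ 0.2143
After 'absent': normaliser = 0.6·0.3386 + 0.35·0.4471 + 0.55·0.2143; P(author N) ≈ 0.4255, P(author K) ≈ 0.3277, P(author M) ≈ 0.2468
After 'absent': normaliser = 0.6·0.4255 + 0.35·0.3277 + 0.55·0.2468; P(author N) ≈ 0.5048, P(author K) ≈ 0.2268, P(author M) ≈ 0.2684
After 'present': normaliser = 0.4·0.5048 + 0.65·0.2268 + 0.45·0.2684; P(author N) ≈ 0.4295, P(author K) ≈ 0.3136, P(author M) ≈ 0.2569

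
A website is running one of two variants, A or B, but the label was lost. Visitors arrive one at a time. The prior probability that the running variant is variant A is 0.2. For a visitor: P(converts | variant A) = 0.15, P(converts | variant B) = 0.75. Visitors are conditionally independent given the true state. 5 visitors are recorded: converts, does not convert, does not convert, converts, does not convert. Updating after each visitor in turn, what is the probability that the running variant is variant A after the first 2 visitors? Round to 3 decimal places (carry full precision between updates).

Apply Bayes' rule sequentially, carrying P(A) forward.
After 'converts': P(A) = 0.15·0.2000 / (0.15·0.2000 + 0.75·0.8000) ≈ 0.0476
After 'does not convert': P(A) = 0.85·0.0476 / (0.85·0.0476 + 0.25·0.9524) ≈ 0.1453

0.145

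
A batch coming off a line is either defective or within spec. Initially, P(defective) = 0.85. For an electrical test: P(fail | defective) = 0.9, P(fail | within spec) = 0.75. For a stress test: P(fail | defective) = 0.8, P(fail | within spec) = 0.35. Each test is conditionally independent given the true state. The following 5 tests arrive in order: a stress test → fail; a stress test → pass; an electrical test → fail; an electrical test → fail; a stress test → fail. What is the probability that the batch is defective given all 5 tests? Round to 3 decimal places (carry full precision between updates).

0.929

After a stress test='fail': P(defective) = 0.8·0.8500 / (0.8·0.8500 + 0.35·0.1500) ≈ 0.9283
After a stress test='pass': P(defective) = 0.2·0.9283 / (0.2·0.9283 + 0.65·0.0717) ≈ 0.7994
After an electrical test='fail': P(defective) = 0.9·0.7994 / (0.9·0.7994 + 0.75·0.2006) ≈ 0.8271
After an electrical test='fail': P(defective) = 0.9·0.8271 / (0.9·0.8271 + 0.75·0.1729) ≈ 0.8516
After a stress test='fail': P(defective) = 0.8·0.8516 / (0.8·0.8516 + 0.35·0.1484) ≈ 0.9292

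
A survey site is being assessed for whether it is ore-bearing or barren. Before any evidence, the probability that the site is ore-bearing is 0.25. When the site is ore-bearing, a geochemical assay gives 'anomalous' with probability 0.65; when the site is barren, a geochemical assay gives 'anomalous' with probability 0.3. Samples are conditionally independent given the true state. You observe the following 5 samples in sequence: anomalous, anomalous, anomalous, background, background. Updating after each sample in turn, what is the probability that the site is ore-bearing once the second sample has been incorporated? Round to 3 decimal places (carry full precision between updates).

0.610

Apply Bayes' rule sequentially, carrying P(ore) forward.
After 'anomalous': P(ore) = 0.65·0.2500 / (0.65·0.2500 + 0.3·0.7500) ≈ 0.4194
After 'anomalous': P(ore) = 0.65·0.4194 / (0.65·0.4194 + 0.3·0.5806) ≈ 0.6101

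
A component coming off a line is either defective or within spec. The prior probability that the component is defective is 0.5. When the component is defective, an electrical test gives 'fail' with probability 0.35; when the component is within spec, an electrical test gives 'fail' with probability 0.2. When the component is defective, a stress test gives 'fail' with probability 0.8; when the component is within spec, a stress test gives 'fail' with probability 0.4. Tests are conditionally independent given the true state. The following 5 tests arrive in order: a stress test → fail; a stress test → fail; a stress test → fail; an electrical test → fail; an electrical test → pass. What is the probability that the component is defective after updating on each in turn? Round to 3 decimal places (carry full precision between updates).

0.919

After a stress test='fail': P(defective) = 0.8·0.5000 / (0.8·0.5000 + 0.4·0.5000) ≈ 0.6667
After a stress test='fail': P(defective) = 0.8·0.6667 / (0.8·0.6667 + 0.4·0.3333) ≈ 0.8000
After a stress test='fail': P(defective) = 0.8·0.8000 / (0.8·0.8000 + 0.4·0.2000) ≈ 0.8889
After an electrical test='fail': P(defective) = 0.35·0.8889 / (0.35·0.8889 + 0.2·0.1111) ≈ 0.9333
After an electrical test='pass': P(defective) = 0.65·0.9333 / (0.65·0.9333 + 0.8·0.0667) ≈ 0.9192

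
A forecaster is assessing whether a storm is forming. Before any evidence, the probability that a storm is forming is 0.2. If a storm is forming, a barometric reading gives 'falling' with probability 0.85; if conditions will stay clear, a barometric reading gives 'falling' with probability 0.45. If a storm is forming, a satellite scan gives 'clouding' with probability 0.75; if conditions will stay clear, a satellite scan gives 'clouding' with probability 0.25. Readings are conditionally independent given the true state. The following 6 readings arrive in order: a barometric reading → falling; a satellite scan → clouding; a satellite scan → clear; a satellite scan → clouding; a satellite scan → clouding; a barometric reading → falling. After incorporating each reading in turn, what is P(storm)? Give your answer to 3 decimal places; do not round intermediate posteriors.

After a barometric reading='falling': P(storm) = 0.85·0.2000 / (0.85·0.2000 + 0.45·0.8000) ≈ 0.3208
After a satellite scan='clouding': P(storm) = 0.75·0.3208 / (0.75·0.3208 + 0.25·0.6792) ≈ 0.5862
After a satellite scan='clear': P(storm) = 0.25·0.5862 / (0.25·0.5862 + 0.75·0.4138) ≈ 0.3208
After a satellite scan='clouding': P(storm) = 0.75·0.3208 / (0.75·0.3208 + 0.25·0.6792) ≈ 0.5862
After a satellite scan='clouding': P(storm) = 0.75·0.5862 / (0.75·0.5862 + 0.25·0.4138) ≈ 0.8095
After a barometric reading='falling': P(storm) = 0.85·0.8095 / (0.85·0.8095 + 0.45·0.1905) ≈ 0.8892

0.889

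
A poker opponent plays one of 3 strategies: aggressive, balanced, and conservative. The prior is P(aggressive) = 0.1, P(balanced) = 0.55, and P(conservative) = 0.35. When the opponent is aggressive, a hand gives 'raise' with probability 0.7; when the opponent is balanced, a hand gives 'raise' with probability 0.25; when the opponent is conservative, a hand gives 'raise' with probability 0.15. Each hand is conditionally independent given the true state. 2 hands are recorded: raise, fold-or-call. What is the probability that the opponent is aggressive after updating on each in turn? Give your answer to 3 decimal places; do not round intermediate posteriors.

0.124

After 'raise': normaliser = 0.7·0.1000 + 0.25·0.5500 + 0.15·0.3500; P(aggressive) ≈ 0.2692, P(balanced) ≈ 0.5288, P(conservative) ≈ 0.2019
After 'fold-or-call': normaliser = 0.3·0.2692 + 0.75·0.5288 + 0.85·0.2019; P(aggressive) ≈ 0.1244, P(balanced) ≈ 0.6111, P(conservative) ≈ 0.2644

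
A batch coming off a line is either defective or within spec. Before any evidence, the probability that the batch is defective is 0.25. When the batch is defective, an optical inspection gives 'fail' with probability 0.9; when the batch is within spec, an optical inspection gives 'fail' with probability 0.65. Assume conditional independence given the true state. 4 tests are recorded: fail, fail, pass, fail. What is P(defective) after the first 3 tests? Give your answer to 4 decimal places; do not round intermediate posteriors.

0.1544

Each posterior becomes the prior for the next update.
After 'fail': P(defective) = 0.9·0.2500 / (0.9·0.2500 + 0.65·0.7500) ≈ 0.3158
After 'fail': P(defective) = 0.9·0.3158 / (0.9·0.3158 + 0.65·0.6842) ≈ 0.3899
After 'pass': P(defective) = 0.1·0.3899 / (0.1·0.3899 + 0.35·0.6101) ≈ 0.1544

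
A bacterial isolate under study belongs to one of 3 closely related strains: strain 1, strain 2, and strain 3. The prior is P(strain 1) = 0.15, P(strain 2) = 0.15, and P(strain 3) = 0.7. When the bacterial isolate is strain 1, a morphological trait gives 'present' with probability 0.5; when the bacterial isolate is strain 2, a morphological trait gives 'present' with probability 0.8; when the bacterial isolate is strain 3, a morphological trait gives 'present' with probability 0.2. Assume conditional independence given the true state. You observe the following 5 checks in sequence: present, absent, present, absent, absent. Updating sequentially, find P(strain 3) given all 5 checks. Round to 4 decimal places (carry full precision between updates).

0.7244

Each posterior becomes the prior for the next update.
After 'present': normaliser = 0.5·0.1500 + 0.8·0.1500 + 0.2·0.7000; P(strain 1) ≈ 0.2239, P(strain 2) ≈ 0.3582, P(strain 3) ≈ 0.4179
After 'absent': normaliser = 0.5·0.2239 + 0.2·0.3582 + 0.8·0.4179; P(strain 1) ≈ 0.2161, P(strain 2) ≈ 0.1383, P(strain 3) ≈ 0.6455
After 'present': normaliser = 0.5·0.2161 + 0.8·0.1383 + 0.2·0.6455; P(strain 1) ≈ 0.3107, P(strain 2) ≈ 0.3181, P(strain 3) ≈ 0.3712
After 'absent': normaliser = 0.5·0.3107 + 0.2·0.3181 + 0.8·0.3712; P(strain 1) ≈ 0.3011, P(strain 2) ≈ 0.1233, P(strain 3) ≈ 0.5756
After 'absent': normaliser = 0.5·0.3011 + 0.2·0.1233 + 0.8·0.5756; P(strain 1) ≈ 0.2368, P(strain 2) ≈ 0.0388, P(strain 3) ≈ 0.7244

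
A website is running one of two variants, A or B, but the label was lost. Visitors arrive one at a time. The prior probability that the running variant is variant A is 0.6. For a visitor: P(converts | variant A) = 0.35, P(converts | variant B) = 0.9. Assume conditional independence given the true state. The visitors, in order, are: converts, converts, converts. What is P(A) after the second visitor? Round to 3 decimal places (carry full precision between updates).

After 'converts': P(A) = 0.35·0.6000 / (0.35·0.6000 + 0.9·0.4000) ≈ 0.3684
After 'converts': P(A) = 0.35·0.3684 / (0.35·0.3684 + 0.9·0.6316) ≈ 0.1849

0.185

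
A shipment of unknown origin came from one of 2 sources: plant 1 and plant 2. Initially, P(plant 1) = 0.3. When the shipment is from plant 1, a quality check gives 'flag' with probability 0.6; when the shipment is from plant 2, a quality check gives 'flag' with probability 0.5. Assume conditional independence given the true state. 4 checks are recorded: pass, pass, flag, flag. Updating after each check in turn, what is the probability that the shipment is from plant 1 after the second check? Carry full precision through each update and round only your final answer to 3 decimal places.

Each posterior becomes the prior for the next update.
After 'pass': P(plant 1) = 0.4·0.3000 / (0.4·0.3000 + 0.5·0.7000) ≈ 0.2553
After 'pass': P(plant 1) = 0.4·0.2553 / (0.4·0.2553 + 0.5·0.7447) ≈ 0.2152

0.215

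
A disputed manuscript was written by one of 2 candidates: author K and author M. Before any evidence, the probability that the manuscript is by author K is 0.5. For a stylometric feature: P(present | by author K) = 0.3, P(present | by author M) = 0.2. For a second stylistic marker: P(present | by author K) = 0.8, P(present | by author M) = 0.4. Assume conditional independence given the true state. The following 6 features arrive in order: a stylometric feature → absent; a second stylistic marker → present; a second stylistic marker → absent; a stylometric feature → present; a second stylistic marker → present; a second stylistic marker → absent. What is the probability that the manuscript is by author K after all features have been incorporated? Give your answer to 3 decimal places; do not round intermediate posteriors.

Apply Bayes' rule sequentially, carrying P(author K) forward.
After a stylometric feature='absent': P(author K) = 0.7·0.5000 / (0.7·0.5000 + 0.8·0.5000) ≈ 0.4667
After a second stylistic marker='present': P(author K) = 0.8·0.4667 / (0.8·0.4667 + 0.4·0.5333) ≈ 0.6364
After a second stylistic marker='absent': P(author K) = 0.2·0.6364 / (0.2·0.6364 + 0.6·0.3636) ≈ 0.3684
After a stylometric feature='present': P(author K) = 0.3·0.3684 / (0.3·0.3684 + 0.2·0.6316) ≈ 0.4667
After a second stylistic marker='present': P(author K) = 0.8·0.4667 / (0.8·0.4667 + 0.4·0.5333) ≈ 0.6364
After a second stylistic marker='absent': P(author K) = 0.2·0.6364 / (0.2·0.6364 + 0.6·0.3636) ≈ 0.3684

0.368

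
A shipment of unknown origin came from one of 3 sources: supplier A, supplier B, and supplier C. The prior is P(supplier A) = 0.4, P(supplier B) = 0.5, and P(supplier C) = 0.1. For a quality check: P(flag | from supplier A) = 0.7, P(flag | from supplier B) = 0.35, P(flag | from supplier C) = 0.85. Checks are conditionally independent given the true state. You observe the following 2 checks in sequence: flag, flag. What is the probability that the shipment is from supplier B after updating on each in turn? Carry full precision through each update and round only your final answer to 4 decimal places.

0.1859

Each posterior becomes the prior for the next update.
After 'flag': normaliser = 0.7·0.4000 + 0.35·0.5000 + 0.85·0.1000; P(supplier A) ≈ 0.5185, P(supplier B) ≈ 0.3241, P(supplier C) ≈ 0.1574
After 'flag': normaliser = 0.7·0.5185 + 0.35·0.3241 + 0.85·0.1574; P(supplier A) ≈ 0.5948, P(supplier B) ≈ 0.1859, P(supplier C) ≈ 0.2193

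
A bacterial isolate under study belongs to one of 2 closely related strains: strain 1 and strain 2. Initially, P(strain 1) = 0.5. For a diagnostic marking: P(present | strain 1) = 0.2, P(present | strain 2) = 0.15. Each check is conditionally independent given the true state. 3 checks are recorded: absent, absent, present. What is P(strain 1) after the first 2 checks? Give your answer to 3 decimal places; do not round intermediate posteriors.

0.470

After 'absent': P(strain 1) = 0.8·0.5000 / (0.8·0.5000 + 0.85·0.5000) ≈ 0.4848
After 'absent': P(strain 1) = 0.8·0.4848 / (0.8·0.4848 + 0.85·0.5152) ≈ 0.4697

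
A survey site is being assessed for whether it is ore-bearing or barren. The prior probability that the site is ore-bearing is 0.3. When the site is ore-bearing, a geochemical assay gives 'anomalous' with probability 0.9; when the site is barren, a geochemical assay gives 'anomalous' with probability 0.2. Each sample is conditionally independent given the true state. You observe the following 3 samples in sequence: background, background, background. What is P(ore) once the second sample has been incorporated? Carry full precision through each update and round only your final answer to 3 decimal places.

0.007

After 'background': P(ore) = 0.1·0.3000 / (0.1·0.3000 + 0.8·0.7000) ≈ 0.0508
After 'background': P(ore) = 0.1·0.0508 / (0.1·0.0508 + 0.8·0.9492) ≈ 0.0067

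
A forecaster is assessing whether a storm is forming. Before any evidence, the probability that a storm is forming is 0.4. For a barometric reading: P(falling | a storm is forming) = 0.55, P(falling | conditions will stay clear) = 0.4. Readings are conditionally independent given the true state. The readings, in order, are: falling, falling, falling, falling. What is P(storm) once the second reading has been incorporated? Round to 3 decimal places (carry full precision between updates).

0.558

After 'falling': P(storm) = 0.55·0.4000 / (0.55·0.4000 + 0.4·0.6000) ≈ 0.4783
After 'falling': P(storm) = 0.55·0.4783 / (0.55·0.4783 + 0.4·0.5217) ≈ 0.5576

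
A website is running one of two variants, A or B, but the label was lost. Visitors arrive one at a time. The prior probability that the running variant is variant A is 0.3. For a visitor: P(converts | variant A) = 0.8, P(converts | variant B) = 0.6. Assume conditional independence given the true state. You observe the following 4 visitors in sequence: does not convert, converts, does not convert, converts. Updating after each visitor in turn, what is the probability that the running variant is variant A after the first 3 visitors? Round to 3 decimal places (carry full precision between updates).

0.125

After 'does not convert': P(A) = 0.2·0.3000 / (0.2·0.3000 + 0.4·0.7000) ≈ 0.1765
After 'converts': P(A) = 0.8·0.1765 / (0.8·0.1765 + 0.6·0.8235) ≈ 0.2222
After 'does not convert': P(A) = 0.2·0.2222 / (0.2·0.2222 + 0.4·0.7778) ≈ 0.1250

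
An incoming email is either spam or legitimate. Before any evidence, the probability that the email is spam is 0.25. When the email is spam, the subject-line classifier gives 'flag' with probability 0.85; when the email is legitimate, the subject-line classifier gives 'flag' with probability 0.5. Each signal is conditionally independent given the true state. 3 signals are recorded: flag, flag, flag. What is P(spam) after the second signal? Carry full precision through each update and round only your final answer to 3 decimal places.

0.491

After 'flag': P(spam) = 0.85·0.2500 / (0.85·0.2500 + 0.5·0.7500) ≈ 0.3617
After 'flag': P(spam) = 0.85·0.3617 / (0.85·0.3617 + 0.5·0.6383) ≈ 0.4907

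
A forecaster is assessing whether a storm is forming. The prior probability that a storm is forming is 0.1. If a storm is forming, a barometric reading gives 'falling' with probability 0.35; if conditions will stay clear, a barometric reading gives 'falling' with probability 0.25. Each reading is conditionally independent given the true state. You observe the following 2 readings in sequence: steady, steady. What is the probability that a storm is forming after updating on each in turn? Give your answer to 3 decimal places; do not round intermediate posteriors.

Apply Bayes' rule sequentially, carrying P(storm) forward.
After 'steady': P(storm) = 0.65·0.1000 / (0.65·0.1000 + 0.75·0.9000) ≈ 0.0878
After 'steady': P(storm) = 0.65·0.0878 / (0.65·0.0878 + 0.75·0.9122) ≈ 0.0770

0.077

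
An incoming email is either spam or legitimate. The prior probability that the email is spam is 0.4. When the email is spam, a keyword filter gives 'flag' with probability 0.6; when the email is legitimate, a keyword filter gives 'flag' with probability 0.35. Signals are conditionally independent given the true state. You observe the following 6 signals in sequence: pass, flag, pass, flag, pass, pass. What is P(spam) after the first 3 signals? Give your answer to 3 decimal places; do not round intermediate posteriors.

0.302

After 'pass': P(spam) = 0.4·0.4000 / (0.4·0.4000 + 0.65·0.6000) ≈ 0.2909
After 'flag': P(spam) = 0.6·0.2909 / (0.6·0.2909 + 0.35·0.7091) ≈ 0.4129
After 'pass': P(spam) = 0.4·0.4129 / (0.4·0.4129 + 0.65·0.5871) ≈ 0.3021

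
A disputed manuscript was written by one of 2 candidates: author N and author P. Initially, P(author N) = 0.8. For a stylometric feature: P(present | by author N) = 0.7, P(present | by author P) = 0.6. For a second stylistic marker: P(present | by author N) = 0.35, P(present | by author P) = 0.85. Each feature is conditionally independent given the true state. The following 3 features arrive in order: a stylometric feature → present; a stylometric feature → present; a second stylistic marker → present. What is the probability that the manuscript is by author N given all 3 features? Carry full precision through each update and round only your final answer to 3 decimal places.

After a stylometric feature='present': P(author N) = 0.7·0.8000 / (0.7·0.8000 + 0.6·0.2000) ≈ 0.8235
After a stylometric feature='present': P(author N) = 0.7·0.8235 / (0.7·0.8235 + 0.6·0.1765) ≈ 0.8448
After a second stylistic marker='present': P(author N) = 0.35·0.8448 / (0.35·0.8448 + 0.85·0.1552) ≈ 0.6915

0.692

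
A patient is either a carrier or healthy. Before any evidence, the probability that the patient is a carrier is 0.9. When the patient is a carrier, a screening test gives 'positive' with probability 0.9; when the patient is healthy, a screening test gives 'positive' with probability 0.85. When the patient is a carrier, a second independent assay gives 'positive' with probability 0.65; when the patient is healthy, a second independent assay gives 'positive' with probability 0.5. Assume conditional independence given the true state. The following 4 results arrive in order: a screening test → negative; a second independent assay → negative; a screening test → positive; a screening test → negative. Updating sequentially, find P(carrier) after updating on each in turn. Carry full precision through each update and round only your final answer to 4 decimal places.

Each posterior becomes the prior for the next update.
After a screening test='negative': P(carrier) = 0.1·0.9000 / (0.1·0.9000 + 0.15·0.1000) ≈ 0.8571
After a second independent assay='negative': P(carrier) = 0.35·0.8571 / (0.35·0.8571 + 0.5·0.1429) ≈ 0.8077
After a screening test='positive': P(carrier) = 0.9·0.8077 / (0.9·0.8077 + 0.85·0.1923) ≈ 0.8164
After a screening test='negative': P(carrier) = 0.1·0.8164 / (0.1·0.8164 + 0.15·0.1836) ≈ 0.7478

0.7478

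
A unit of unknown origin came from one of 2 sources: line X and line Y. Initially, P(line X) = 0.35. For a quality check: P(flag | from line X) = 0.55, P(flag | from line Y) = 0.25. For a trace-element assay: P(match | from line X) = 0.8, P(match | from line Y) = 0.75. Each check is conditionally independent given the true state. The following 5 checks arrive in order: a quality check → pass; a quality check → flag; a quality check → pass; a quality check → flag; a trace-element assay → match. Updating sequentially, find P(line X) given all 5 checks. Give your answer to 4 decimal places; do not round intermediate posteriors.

Each posterior becomes the prior for the next update.
After a quality check='pass': P(line X) = 0.45·0.3500 / (0.45·0.3500 + 0.75·0.6500) ≈ 0.2442
After a quality check='flag': P(line X) = 0.55·0.2442 / (0.55·0.2442 + 0.25·0.7558) ≈ 0.4155
After a quality check='pass': P(line X) = 0.45·0.4155 / (0.45·0.4155 + 0.75·0.5845) ≈ 0.2990
After a quality check='flag': P(line X) = 0.55·0.2990 / (0.55·0.2990 + 0.25·0.7010) ≈ 0.4841
After a trace-element assay='match': P(line X) = 0.8·0.4841 / (0.8·0.4841 + 0.75·0.5159) ≈ 0.5002

0.5002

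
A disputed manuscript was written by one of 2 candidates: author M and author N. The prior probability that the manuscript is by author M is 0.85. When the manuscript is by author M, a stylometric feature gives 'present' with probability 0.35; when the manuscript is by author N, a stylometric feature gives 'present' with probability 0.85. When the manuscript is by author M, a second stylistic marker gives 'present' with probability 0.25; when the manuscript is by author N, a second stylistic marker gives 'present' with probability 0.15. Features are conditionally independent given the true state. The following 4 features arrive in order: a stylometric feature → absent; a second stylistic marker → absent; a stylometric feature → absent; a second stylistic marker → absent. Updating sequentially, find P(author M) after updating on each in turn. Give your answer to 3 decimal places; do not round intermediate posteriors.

0.988

Apply Bayes' rule sequentially, carrying P(author M) forward.
After a stylometric feature='absent': P(author M) = 0.65·0.8500 / (0.65·0.8500 + 0.15·0.1500) ≈ 0.9609
After a second stylistic marker='absent': P(author M) = 0.75·0.9609 / (0.75·0.9609 + 0.85·0.0391) ≈ 0.9559
After a stylometric feature='absent': P(author M) = 0.65·0.9559 / (0.65·0.9559 + 0.15·0.0441) ≈ 0.9895
After a second stylistic marker='absent': P(author M) = 0.75·0.9895 / (0.75·0.9895 + 0.85·0.0105) ≈ 0.9881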